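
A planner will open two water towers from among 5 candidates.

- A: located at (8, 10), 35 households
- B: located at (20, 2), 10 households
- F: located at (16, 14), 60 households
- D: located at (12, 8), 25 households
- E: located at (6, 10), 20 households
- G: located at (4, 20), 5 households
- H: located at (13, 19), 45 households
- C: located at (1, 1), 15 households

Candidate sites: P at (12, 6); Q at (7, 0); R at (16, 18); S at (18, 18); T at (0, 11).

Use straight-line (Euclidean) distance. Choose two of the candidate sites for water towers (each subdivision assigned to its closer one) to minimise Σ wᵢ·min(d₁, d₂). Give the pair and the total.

Evaluate every pair (each demand assigned to the nearer of the two):
  {P, R}: total = 1106.0
  {P, S}: total = 1231.4
  {R, T}: total = 1420.3
  {Q, R}: total = 1454.5
  {S, T}: total = 1554.4
  {Q, S}: total = 1579.9
  {P, Q}: total = 1776.9
  {P, T}: total = 1782.5
  {R, S}: total = 1865.8
  {Q, T}: total = 2575.3
Best pair: {P, R} with total 1106.0.

{P, R}, total 1106.0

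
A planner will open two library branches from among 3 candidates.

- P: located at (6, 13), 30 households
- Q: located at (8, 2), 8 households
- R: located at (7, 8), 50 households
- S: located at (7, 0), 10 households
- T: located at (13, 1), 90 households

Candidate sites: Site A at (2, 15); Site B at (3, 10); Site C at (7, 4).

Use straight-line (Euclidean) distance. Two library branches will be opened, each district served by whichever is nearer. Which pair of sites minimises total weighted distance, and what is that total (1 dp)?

Evaluate every pair (each demand assigned to the nearer of the two):
  {Site B, Site C}: total = 988.9
  {Site A, Site C}: total = 995.8
  {Site A, Site B}: total = 1744.9
Best pair: {Site B, Site C} with total 988.9.

{Site B, Site C}, total 988.9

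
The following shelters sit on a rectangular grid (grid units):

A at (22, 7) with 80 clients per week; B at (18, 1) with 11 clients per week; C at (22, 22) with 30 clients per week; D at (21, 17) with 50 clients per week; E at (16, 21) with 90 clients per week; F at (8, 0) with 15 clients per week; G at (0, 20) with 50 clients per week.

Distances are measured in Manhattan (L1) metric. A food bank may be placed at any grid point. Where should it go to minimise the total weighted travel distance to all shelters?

(18, 20)

Manhattan distance separates: Σwᵢ(|x−xᵢ|+|y−yᵢ|) = Σwᵢ|x−xᵢ| + Σwᵢ|y−yᵢ|, so x and y are optimised independently as 1-D weighted medians.
Total weight W = 326; half = 163.
x-coordinate, sorted with cumulative weight:
  x=0 (G, w=50) cum 50
  x=8 (F, w=15) cum 65
  x=16 (E, w=90) cum 155
  x=18 (B, w=11) cum 166  ← median
  x=21 (D, w=50) cum 216
  x=22 (A, w=80) cum 296
  x=22 (C, w=30) cum 326
⇒ x* = 18
y-coordinate, sorted with cumulative weight:
  y=0 (F, w=15) cum 15
  y=1 (B, w=11) cum 26
  y=7 (A, w=80) cum 106
  y=17 (D, w=50) cum 156
  y=20 (G, w=50) cum 206  ← median
  y=21 (E, w=90) cum 296
  y=22 (C, w=30) cum 326
⇒ y* = 20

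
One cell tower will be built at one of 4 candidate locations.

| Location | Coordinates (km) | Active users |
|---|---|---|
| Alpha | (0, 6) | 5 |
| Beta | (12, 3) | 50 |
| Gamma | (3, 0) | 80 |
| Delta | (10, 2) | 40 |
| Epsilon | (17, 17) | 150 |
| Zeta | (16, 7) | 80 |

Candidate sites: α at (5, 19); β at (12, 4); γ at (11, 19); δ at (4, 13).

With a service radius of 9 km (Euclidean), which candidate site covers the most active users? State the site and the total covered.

Coverage radius r = 9 km; a point is covered iff (Δx)²+(Δy)² ≤ 9² = 81.
  α (5, 19): covers {none} → 0
  β (12, 4): covers {Beta, Delta, Zeta} → 170
  γ (11, 19): covers {Epsilon} → 150
  δ (4, 13): covers {Alpha} → 5
Maximum coverage at β: 170 active users.

β, covering 170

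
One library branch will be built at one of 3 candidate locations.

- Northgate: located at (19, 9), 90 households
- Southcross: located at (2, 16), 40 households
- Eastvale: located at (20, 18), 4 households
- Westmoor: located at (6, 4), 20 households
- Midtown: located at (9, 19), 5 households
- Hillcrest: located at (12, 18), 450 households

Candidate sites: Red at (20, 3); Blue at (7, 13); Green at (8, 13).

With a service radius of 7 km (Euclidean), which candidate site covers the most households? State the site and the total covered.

Green, covering 495

Coverage radius r = 7 km; a point is covered iff (Δx)²+(Δy)² ≤ 7² = 49.
  Red (20, 3): covers {Northgate} → 90
  Blue (7, 13): covers {Southcross, Midtown} → 45
  Green (8, 13): covers {Southcross, Midtown, Hillcrest} → 495
Maximum coverage at Green: 495 households.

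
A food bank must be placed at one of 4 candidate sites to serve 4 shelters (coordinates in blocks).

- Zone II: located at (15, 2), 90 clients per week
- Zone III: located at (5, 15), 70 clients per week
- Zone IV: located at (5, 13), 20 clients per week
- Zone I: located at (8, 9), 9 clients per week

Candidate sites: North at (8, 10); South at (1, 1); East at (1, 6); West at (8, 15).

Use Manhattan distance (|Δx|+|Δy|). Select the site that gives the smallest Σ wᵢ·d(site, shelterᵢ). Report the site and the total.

Total weighted distance at each candidate:
  North (8, 10): total = 2039
  South (1, 1): total = 3065
  East (1, 6): total = 2840
  West (8, 15): total = 2164
Minimum is at North with total 2039 blocks.

North, total 2039 blocks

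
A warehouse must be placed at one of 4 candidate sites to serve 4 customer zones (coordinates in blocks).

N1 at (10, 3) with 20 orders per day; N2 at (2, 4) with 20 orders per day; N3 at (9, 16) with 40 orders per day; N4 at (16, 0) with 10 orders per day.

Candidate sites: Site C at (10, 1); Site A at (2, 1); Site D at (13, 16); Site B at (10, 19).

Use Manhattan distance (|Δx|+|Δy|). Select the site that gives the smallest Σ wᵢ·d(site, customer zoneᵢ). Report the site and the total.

Site C, total 970 blocks

Total weighted distance at each candidate:
  Site C (10, 1): total = 970
  Site A (2, 1): total = 1290
  Site D (13, 16): total = 1130
  Site B (10, 19): total = 1190
Minimum is at Site C with total 970 blocks.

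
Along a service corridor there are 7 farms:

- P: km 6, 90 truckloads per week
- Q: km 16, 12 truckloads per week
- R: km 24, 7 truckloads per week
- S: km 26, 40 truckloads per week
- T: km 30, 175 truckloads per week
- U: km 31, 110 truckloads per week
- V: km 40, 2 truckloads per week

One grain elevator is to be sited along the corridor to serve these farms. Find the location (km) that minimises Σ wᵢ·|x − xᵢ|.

For a sum of weighted absolute distances on a line, the optimum is the weighted median (not the mean). Total weight W = 436; half-weight = 218.
Sort by position and accumulate weight:
  km 6 (P, w=90) → cum 90
  km 16 (Q, w=12) → cum 102
  km 24 (R, w=7) → cum 109
  km 26 (S, w=40) → cum 149
  km 30 (T, w=175) → cum 324  ≥ 218 → median here
  km 31 (U, w=110) → cum 434
  km 40 (V, w=2) → cum 436
Optimal location: km 30.

x = 30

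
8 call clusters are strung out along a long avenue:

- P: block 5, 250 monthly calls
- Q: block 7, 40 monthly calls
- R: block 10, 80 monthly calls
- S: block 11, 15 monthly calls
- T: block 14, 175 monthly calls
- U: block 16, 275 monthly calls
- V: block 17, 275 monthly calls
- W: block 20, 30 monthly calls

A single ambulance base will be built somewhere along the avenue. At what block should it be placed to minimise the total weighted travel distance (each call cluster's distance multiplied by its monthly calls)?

x = 16

For a sum of weighted absolute distances on a line, the optimum is the weighted median (not the mean). Total weight W = 1140; half-weight = 570.
Sort by position and accumulate weight:
  block 5 (P, w=250) → cum 250
  block 7 (Q, w=40) → cum 290
  block 10 (R, w=80) → cum 370
  block 11 (S, w=15) → cum 385
  block 14 (T, w=175) → cum 560
  block 16 (U, w=275) → cum 835  ≥ 570 → median here
  block 17 (V, w=275) → cum 1110
  block 20 (W, w=30) → cum 1140
Optimal location: block 16.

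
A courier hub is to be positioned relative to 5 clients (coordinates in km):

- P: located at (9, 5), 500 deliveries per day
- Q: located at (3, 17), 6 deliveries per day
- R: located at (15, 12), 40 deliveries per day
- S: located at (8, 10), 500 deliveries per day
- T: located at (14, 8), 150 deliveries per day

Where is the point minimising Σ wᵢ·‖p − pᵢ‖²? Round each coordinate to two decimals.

The minimiser of Σwᵢ‖p−pᵢ‖² is the weighted centroid p* = (Σwᵢpᵢ)/(Σwᵢ).
Σwᵢ = 1196.
Σwᵢxᵢ = 500·9 + 6·3 + 40·15 + 500·8 + 150·14 = 11218.
Σwᵢyᵢ = 500·5 + 6·17 + 40·12 + 500·10 + 150·8 = 9282.
x* = 11218/1196 = 9.38, y* = 9282/1196 = 7.76.

(9.38, 7.76)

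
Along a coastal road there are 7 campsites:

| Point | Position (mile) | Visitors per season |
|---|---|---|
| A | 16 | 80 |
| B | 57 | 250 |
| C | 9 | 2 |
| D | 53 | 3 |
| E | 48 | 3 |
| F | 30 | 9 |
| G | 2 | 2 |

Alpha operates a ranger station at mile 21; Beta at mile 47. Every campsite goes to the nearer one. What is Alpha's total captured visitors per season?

The indifferent point is the midpoint (21+47)/2 = 34; campsites left of it (closer to Alpha at 21) go to Alpha, those right go to Beta.
  G at 2 (w=2) → Alpha
  C at 9 (w=2) → Alpha
  A at 16 (w=80) → Alpha
  F at 30 (w=9) → Alpha
  E at 48 (w=3) → Beta
  D at 53 (w=3) → Beta
  B at 57 (w=250) → Beta
Alpha captures 93; Beta captures 256.

93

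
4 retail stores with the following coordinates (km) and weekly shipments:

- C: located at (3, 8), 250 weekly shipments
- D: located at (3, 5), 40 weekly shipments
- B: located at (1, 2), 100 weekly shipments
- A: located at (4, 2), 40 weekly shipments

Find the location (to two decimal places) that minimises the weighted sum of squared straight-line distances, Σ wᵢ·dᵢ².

The minimiser of Σwᵢ‖p−pᵢ‖² is the weighted centroid p* = (Σwᵢpᵢ)/(Σwᵢ).
Σwᵢ = 430.
Σwᵢxᵢ = 250·3 + 40·3 + 100·1 + 40·4 = 1130.
Σwᵢyᵢ = 250·8 + 40·5 + 100·2 + 40·2 = 2480.
x* = 1130/430 = 2.63, y* = 2480/430 = 5.77.

(2.63, 5.77)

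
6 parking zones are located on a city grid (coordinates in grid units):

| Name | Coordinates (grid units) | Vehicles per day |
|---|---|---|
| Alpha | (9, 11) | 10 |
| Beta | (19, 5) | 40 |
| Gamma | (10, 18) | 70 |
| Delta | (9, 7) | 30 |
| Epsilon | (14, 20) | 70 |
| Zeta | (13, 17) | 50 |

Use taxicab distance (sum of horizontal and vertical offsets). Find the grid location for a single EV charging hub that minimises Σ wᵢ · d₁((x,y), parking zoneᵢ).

Manhattan distance separates: Σwᵢ(|x−xᵢ|+|y−yᵢ|) = Σwᵢ|x−xᵢ| + Σwᵢ|y−yᵢ|, so x and y are optimised independently as 1-D weighted medians.
Total weight W = 270; half = 135.
x-coordinate, sorted with cumulative weight:
  x=9 (Alpha, w=10) cum 10
  x=9 (Delta, w=30) cum 40
  x=10 (Gamma, w=70) cum 110
  x=13 (Zeta, w=50) cum 160  ← median
  x=14 (Epsilon, w=70) cum 230
  x=19 (Beta, w=40) cum 270
⇒ x* = 13
y-coordinate, sorted with cumulative weight:
  y=5 (Beta, w=40) cum 40
  y=7 (Delta, w=30) cum 70
  y=11 (Alpha, w=10) cum 80
  y=17 (Zeta, w=50) cum 130
  y=18 (Gamma, w=70) cum 200  ← median
  y=20 (Epsilon, w=70) cum 270
⇒ y* = 18

(13, 18)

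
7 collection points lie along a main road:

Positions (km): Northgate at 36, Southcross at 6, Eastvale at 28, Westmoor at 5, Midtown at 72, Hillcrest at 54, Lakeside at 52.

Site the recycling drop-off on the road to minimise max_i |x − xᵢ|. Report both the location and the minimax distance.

location 38.5, max distance 33.5

The 1-center on a line is the midpoint of the two extreme points: leftmost at 5, rightmost at 72.
Optimal location = (5 + 72)/2 = 38.5; maximum distance = (72 − 5)/2 = 33.5.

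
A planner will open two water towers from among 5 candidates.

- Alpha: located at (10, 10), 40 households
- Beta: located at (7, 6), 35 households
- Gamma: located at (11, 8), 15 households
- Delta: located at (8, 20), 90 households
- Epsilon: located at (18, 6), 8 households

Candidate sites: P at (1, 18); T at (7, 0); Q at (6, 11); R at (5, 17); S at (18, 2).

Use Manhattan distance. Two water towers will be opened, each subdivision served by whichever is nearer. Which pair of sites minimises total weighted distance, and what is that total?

{Q, R}, total 1206

Evaluate every pair (each demand assigned to the nearer of the two):
  {Q, R}: total = 1206
  {P, Q}: total = 1476
  {T, R}: total = 1546
  {Q, S}: total = 1552
  {T, Q}: total = 1656
  {R, S}: total = 1702
  {P, T}: total = 1856
  {P, R}: total = 1892
  {P, S}: total = 2202
  {T, S}: total = 2832
Best pair: {Q, R} with total 1206.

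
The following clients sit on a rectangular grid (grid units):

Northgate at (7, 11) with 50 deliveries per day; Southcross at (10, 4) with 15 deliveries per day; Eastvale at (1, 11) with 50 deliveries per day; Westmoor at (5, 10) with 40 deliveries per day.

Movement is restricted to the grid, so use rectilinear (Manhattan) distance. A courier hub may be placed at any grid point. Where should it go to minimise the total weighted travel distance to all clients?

Manhattan distance separates: Σwᵢ(|x−xᵢ|+|y−yᵢ|) = Σwᵢ|x−xᵢ| + Σwᵢ|y−yᵢ|, so x and y are optimised independently as 1-D weighted medians.
Total weight W = 155; half = 77.5.
x-coordinate, sorted with cumulative weight:
  x=1 (Eastvale, w=50) cum 50
  x=5 (Westmoor, w=40) cum 90  ← median
  x=7 (Northgate, w=50) cum 140
  x=10 (Southcross, w=15) cum 155
⇒ x* = 5
y-coordinate, sorted with cumulative weight:
  y=4 (Southcross, w=15) cum 15
  y=10 (Westmoor, w=40) cum 55
  y=11 (Northgate, w=50) cum 105  ← median
  y=11 (Eastvale, w=50) cum 155
⇒ y* = 11

(5, 11)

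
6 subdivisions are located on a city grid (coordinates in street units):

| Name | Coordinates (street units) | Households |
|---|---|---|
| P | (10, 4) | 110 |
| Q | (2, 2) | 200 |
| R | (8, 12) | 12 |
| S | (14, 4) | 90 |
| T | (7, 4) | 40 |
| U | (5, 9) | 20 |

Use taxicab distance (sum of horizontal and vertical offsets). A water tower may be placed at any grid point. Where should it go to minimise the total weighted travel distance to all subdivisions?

Manhattan distance separates: Σwᵢ(|x−xᵢ|+|y−yᵢ|) = Σwᵢ|x−xᵢ| + Σwᵢ|y−yᵢ|, so x and y are optimised independently as 1-D weighted medians.
Total weight W = 472; half = 236.
x-coordinate, sorted with cumulative weight:
  x=2 (Q, w=200) cum 200
  x=5 (U, w=20) cum 220
  x=7 (T, w=40) cum 260  ← median
  x=8 (R, w=12) cum 272
  x=10 (P, w=110) cum 382
  x=14 (S, w=90) cum 472
⇒ x* = 7
y-coordinate, sorted with cumulative weight:
  y=2 (Q, w=200) cum 200
  y=4 (P, w=110) cum 310  ← median
  y=4 (S, w=90) cum 400
  y=4 (T, w=40) cum 440
  y=9 (U, w=20) cum 460
  y=12 (R, w=12) cum 472
⇒ y* = 4

(7, 4)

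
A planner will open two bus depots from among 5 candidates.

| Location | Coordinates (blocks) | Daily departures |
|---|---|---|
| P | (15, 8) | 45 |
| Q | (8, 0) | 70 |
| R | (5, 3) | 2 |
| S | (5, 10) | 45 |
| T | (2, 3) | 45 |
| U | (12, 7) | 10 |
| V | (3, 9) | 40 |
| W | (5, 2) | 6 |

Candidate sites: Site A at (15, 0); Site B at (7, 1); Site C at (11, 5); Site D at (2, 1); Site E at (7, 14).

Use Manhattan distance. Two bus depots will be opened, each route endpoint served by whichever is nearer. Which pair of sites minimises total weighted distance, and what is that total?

{Site B, Site C}, total 1801

Evaluate every pair (each demand assigned to the nearer of the two):
  {Site B, Site C}: total = 1801
  {Site C, Site D}: total = 1814
  {Site B, Site E}: total = 1851
  {Site B, Site D}: total = 1896
  {Site A, Site B}: total = 1916
  {Site A, Site D}: total = 1974
  {Site D, Site E}: total = 1994
  {Site C, Site E}: total = 2100
  {Site A, Site C}: total = 2375
  {Site A, Site E}: total = 2398
Best pair: {Site B, Site C} with total 1801.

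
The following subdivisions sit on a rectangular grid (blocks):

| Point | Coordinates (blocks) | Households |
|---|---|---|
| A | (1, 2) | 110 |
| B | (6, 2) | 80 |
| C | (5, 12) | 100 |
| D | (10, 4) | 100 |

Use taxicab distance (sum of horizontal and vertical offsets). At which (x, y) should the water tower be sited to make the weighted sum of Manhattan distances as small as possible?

(5, 4)

Manhattan distance separates: Σwᵢ(|x−xᵢ|+|y−yᵢ|) = Σwᵢ|x−xᵢ| + Σwᵢ|y−yᵢ|, so x and y are optimised independently as 1-D weighted medians.
Total weight W = 390; half = 195.
x-coordinate, sorted with cumulative weight:
  x=1 (A, w=110) cum 110
  x=5 (C, w=100) cum 210  ← median
  x=6 (B, w=80) cum 290
  x=10 (D, w=100) cum 390
⇒ x* = 5
y-coordinate, sorted with cumulative weight:
  y=2 (A, w=110) cum 110
  y=2 (B, w=80) cum 190
  y=4 (D, w=100) cum 290  ← median
  y=12 (C, w=100) cum 390
⇒ y* = 4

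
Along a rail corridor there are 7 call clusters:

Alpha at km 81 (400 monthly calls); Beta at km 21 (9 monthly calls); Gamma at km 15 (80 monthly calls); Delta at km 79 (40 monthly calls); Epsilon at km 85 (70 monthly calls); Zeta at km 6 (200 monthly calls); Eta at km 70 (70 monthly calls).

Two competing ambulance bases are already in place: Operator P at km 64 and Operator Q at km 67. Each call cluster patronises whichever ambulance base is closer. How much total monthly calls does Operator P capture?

289

The indifferent point is the midpoint (64+67)/2 = 65.5; call clusters left of it (closer to Operator P at 64) go to Operator P, those right go to Operator Q.
  Zeta at 6 (w=200) → Operator P
  Gamma at 15 (w=80) → Operator P
  Beta at 21 (w=9) → Operator P
  Eta at 70 (w=70) → Operator Q
  Delta at 79 (w=40) → Operator Q
  Alpha at 81 (w=400) → Operator Q
  Epsilon at 85 (w=70) → Operator Q
Operator P captures 289; Operator Q captures 580.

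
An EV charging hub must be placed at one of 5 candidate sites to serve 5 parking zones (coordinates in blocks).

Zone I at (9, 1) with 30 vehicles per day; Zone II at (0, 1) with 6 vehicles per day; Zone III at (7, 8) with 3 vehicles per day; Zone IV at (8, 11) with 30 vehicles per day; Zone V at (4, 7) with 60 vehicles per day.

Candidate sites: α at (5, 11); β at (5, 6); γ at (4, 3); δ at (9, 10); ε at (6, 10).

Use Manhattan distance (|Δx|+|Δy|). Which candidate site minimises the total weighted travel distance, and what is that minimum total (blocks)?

β, total 702 blocks

Total weighted distance at each candidate:
  α (5, 11): total = 915
  β (5, 6): total = 702
  γ (4, 3): total = 870
  δ (9, 10): total = 930
  ε (6, 10): total = 849
Minimum is at β with total 702 blocks.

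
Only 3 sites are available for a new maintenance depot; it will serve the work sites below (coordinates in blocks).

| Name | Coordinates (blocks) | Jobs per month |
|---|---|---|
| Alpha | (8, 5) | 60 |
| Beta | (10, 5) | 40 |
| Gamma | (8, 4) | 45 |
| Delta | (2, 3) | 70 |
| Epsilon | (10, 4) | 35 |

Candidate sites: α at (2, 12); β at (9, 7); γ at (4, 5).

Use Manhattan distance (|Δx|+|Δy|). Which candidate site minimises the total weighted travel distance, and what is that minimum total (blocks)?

Total weighted distance at each candidate:
  α (2, 12): total = 3200
  β (9, 7): total = 1390
  γ (4, 5): total = 1230
Minimum is at γ with total 1230 blocks.

γ, total 1230 blocks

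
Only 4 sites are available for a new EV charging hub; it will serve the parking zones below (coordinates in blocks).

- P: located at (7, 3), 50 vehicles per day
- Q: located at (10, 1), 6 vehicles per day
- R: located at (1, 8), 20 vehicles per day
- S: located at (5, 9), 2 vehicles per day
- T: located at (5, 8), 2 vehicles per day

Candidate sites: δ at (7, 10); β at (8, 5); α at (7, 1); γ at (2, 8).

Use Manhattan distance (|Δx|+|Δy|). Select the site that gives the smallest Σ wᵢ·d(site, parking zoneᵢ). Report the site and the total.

Total weighted distance at each candidate:
  δ (7, 10): total = 596
  β (8, 5): total = 412
  α (7, 1): total = 416
  γ (2, 8): total = 624
Minimum is at β with total 412 blocks.

β, total 412 blocks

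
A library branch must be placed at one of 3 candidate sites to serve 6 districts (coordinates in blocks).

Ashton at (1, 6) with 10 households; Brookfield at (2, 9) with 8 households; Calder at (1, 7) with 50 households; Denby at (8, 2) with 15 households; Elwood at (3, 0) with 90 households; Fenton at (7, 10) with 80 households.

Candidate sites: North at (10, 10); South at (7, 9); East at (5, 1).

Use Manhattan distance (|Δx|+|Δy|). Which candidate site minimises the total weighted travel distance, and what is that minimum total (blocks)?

East, total 1888 blocks

Total weighted distance at each candidate:
  North (10, 10): total = 2722
  South (7, 9): total = 1900
  East (5, 1): total = 1888
Minimum is at East with total 1888 blocks.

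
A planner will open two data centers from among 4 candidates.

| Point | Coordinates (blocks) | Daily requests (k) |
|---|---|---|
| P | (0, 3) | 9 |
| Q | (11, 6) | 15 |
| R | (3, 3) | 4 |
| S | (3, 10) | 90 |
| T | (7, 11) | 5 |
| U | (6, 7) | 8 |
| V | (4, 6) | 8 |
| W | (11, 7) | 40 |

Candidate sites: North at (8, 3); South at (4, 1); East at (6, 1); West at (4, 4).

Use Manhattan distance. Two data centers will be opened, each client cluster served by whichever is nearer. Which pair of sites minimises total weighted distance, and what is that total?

{North, West}, total 1154

Evaluate every pair (each demand assigned to the nearer of the two):
  {North, West}: total = 1154
  {South, West}: total = 1324
  {East, West}: total = 1324
  {North, South}: total = 1469
  {North, East}: total = 1691
  {South, East}: total = 1699
Best pair: {North, West} with total 1154.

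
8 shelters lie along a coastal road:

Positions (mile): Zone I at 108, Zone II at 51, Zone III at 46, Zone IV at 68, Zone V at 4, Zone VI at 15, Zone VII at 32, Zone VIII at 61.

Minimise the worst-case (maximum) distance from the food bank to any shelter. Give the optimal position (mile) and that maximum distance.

location 56, max distance 52

The 1-center on a line is the midpoint of the two extreme points: leftmost at 4, rightmost at 108.
Optimal location = (4 + 108)/2 = 56; maximum distance = (108 − 4)/2 = 52.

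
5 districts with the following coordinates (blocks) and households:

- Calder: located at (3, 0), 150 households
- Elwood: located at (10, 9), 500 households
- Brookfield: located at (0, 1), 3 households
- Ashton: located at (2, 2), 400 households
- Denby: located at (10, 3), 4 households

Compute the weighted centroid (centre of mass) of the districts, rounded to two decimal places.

The minimiser of Σwᵢ‖p−pᵢ‖² is the weighted centroid p* = (Σwᵢpᵢ)/(Σwᵢ).
Σwᵢ = 1057.
Σwᵢxᵢ = 150·3 + 500·10 + 3·0 + 400·2 + 4·10 = 6290.
Σwᵢyᵢ = 150·0 + 500·9 + 3·1 + 400·2 + 4·3 = 5315.
x* = 6290/1057 = 5.95, y* = 5315/1057 = 5.03.

(5.95, 5.03)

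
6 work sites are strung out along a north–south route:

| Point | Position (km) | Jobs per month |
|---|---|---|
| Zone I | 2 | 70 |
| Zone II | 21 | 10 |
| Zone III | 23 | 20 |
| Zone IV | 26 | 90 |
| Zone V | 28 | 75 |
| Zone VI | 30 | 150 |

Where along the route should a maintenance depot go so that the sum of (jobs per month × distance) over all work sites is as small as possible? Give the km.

x = 28

For a sum of weighted absolute distances on a line, the optimum is the weighted median (not the mean). Total weight W = 415; half-weight = 207.5.
Sort by position and accumulate weight:
  km 2 (Zone I, w=70) → cum 70
  km 21 (Zone II, w=10) → cum 80
  km 23 (Zone III, w=20) → cum 100
  km 26 (Zone IV, w=90) → cum 190
  km 28 (Zone V, w=75) → cum 265  ≥ 207.5 → median here
  km 30 (Zone VI, w=150) → cum 415
Optimal location: km 28.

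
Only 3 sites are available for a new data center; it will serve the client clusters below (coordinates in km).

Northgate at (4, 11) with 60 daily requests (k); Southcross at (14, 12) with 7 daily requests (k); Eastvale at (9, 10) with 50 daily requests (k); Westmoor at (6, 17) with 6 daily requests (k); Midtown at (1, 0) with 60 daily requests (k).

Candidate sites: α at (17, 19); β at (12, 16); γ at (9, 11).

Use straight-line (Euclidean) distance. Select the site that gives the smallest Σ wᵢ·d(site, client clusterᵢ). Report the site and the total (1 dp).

Total weighted distance at each candidate:
  α (17, 19): total = 3128.7
  β (12, 16): total = 2134.2
  γ (9, 11): total = 1242.0
Minimum is at γ with total 1242.0 km.

γ, total 1242.0 km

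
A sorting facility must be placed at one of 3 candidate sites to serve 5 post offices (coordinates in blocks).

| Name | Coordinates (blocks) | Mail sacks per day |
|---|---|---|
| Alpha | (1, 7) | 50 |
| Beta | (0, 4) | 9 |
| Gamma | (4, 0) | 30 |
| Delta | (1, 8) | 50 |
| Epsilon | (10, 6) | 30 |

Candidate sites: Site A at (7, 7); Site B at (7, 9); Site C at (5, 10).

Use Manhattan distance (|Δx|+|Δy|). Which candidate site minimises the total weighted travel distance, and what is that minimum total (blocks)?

Site A, total 1160 blocks

Total weighted distance at each candidate:
  Site A (7, 7): total = 1160
  Site B (7, 9): total = 1398
  Site C (5, 10): total = 1349
Minimum is at Site A with total 1160 blocks.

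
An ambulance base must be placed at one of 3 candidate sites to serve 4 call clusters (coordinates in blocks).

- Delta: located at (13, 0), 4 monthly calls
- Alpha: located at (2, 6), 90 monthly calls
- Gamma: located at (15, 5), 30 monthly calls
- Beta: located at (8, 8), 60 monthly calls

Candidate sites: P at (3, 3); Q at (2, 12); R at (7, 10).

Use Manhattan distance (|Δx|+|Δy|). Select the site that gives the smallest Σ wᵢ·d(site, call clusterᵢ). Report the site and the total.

Total weighted distance at each candidate:
  P (3, 3): total = 1432
  Q (2, 12): total = 1832
  R (7, 10): total = 1444
Minimum is at P with total 1432 blocks.

P, total 1432 blocks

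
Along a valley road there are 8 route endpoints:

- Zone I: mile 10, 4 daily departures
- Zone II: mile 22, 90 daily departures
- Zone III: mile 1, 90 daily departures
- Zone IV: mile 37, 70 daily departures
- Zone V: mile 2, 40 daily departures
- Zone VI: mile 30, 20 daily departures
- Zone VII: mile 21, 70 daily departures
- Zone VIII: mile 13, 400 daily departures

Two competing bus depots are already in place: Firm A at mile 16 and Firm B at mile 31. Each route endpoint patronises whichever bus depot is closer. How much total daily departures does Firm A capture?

694

The indifferent point is the midpoint (16+31)/2 = 23.5; route endpoints left of it (closer to Firm A at 16) go to Firm A, those right go to Firm B.
  Zone III at 1 (w=90) → Firm A
  Zone V at 2 (w=40) → Firm A
  Zone I at 10 (w=4) → Firm A
  Zone VIII at 13 (w=400) → Firm A
  Zone VII at 21 (w=70) → Firm A
  Zone II at 22 (w=90) → Firm A
  Zone VI at 30 (w=20) → Firm B
  Zone IV at 37 (w=70) → Firm B
Firm A captures 694; Firm B captures 90.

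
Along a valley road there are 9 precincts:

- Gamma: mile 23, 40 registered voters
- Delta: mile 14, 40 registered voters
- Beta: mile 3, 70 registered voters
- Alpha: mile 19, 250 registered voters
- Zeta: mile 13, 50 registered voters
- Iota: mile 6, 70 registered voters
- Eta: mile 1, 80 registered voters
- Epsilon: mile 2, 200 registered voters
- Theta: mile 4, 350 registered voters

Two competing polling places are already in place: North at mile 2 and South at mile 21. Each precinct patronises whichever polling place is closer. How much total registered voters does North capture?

770

The indifferent point is the midpoint (2+21)/2 = 11.5; precincts left of it (closer to North at 2) go to North, those right go to South.
  Eta at 1 (w=80) → North
  Epsilon at 2 (w=200) → North
  Beta at 3 (w=70) → North
  Theta at 4 (w=350) → North
  Iota at 6 (w=70) → North
  Zeta at 13 (w=50) → South
  Delta at 14 (w=40) → South
  Alpha at 19 (w=250) → South
  Gamma at 23 (w=40) → South
North captures 770; South captures 380.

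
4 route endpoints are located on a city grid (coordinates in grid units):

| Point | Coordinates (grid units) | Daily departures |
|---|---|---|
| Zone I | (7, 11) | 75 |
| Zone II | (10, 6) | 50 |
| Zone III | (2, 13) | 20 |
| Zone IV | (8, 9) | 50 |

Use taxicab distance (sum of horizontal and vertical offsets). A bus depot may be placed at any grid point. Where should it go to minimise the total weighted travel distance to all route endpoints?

Manhattan distance separates: Σwᵢ(|x−xᵢ|+|y−yᵢ|) = Σwᵢ|x−xᵢ| + Σwᵢ|y−yᵢ|, so x and y are optimised independently as 1-D weighted medians.
Total weight W = 195; half = 97.5.
x-coordinate, sorted with cumulative weight:
  x=2 (Zone III, w=20) cum 20
  x=7 (Zone I, w=75) cum 95
  x=8 (Zone IV, w=50) cum 145  ← median
  x=10 (Zone II, w=50) cum 195
⇒ x* = 8
y-coordinate, sorted with cumulative weight:
  y=6 (Zone II, w=50) cum 50
  y=9 (Zone IV, w=50) cum 100  ← median
  y=11 (Zone I, w=75) cum 175
  y=13 (Zone III, w=20) cum 195
⇒ y* = 9

(8, 9)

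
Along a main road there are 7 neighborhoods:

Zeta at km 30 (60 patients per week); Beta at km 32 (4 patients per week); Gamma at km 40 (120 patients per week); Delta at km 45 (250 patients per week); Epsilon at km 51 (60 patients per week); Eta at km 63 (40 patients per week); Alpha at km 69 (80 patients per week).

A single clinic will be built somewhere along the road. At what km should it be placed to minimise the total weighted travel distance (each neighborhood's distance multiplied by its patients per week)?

x = 45

For a sum of weighted absolute distances on a line, the optimum is the weighted median (not the mean). Total weight W = 614; half-weight = 307.
Sort by position and accumulate weight:
  km 30 (Zeta, w=60) → cum 60
  km 32 (Beta, w=4) → cum 64
  km 40 (Gamma, w=120) → cum 184
  km 45 (Delta, w=250) → cum 434  ≥ 307 → median here
  km 51 (Epsilon, w=60) → cum 494
  km 63 (Eta, w=40) → cum 534
  km 69 (Alpha, w=80) → cum 614
Optimal location: km 45.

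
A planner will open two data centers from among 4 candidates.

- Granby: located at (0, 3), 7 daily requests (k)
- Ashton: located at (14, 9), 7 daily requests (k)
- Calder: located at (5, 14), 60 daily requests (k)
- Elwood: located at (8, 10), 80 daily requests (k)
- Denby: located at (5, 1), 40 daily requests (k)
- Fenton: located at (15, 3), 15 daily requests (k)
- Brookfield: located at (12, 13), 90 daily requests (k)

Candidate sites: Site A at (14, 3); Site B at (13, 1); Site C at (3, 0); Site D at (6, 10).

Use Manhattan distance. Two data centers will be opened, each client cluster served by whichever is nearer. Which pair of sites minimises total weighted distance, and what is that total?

Evaluate every pair (each demand assigned to the nearer of the two):
  {Site C, Site D}: total = 1720
  {Site B, Site D}: total = 1804
  {Site A, Site D}: total = 1818
  {Site A, Site C}: total = 3299
  {Site B, Site C}: total = 3535
  {Site A, Site B}: total = 3795
Best pair: {Site C, Site D} with total 1720.

{Site C, Site D}, total 1720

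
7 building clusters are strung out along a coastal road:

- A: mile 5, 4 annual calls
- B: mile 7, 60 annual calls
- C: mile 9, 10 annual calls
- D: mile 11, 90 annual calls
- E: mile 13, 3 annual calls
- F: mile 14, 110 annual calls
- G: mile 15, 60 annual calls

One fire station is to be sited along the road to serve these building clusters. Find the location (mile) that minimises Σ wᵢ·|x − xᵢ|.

x = 14

For a sum of weighted absolute distances on a line, the optimum is the weighted median (not the mean). Total weight W = 337; half-weight = 168.5.
Sort by position and accumulate weight:
  mile 5 (A, w=4) → cum 4
  mile 7 (B, w=60) → cum 64
  mile 9 (C, w=10) → cum 74
  mile 11 (D, w=90) → cum 164
  mile 13 (E, w=3) → cum 167
  mile 14 (F, w=110) → cum 277  ≥ 168.5 → median here
  mile 15 (G, w=60) → cum 337
Optimal location: mile 14.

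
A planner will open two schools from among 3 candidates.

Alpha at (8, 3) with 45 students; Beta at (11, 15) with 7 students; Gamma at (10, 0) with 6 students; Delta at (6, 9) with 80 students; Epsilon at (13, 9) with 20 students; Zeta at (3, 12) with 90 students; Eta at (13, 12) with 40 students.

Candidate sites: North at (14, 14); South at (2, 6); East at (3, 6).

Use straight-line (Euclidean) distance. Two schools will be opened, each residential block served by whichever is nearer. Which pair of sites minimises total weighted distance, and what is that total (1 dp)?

Evaluate every pair (each demand assigned to the nearer of the two):
  {North, East}: total = 1410.7
  {North, South}: total = 1522.9
  {South, East}: total = 1956.7
Best pair: {North, East} with total 1410.7.

{North, East}, total 1410.7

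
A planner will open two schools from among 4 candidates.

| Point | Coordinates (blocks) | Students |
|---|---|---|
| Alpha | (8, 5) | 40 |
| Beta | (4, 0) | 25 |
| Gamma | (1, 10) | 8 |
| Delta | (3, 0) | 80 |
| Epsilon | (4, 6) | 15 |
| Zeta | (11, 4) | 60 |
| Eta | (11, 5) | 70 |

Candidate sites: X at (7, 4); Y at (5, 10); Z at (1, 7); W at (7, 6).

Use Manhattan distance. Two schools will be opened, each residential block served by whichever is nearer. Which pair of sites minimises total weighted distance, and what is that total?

Evaluate every pair (each demand assigned to the nearer of the two):
  {X, Z}: total = 1569
  {X, Y}: total = 1592
  {X, W}: total = 1610
  {Z, W}: total = 1804
  {Y, W}: total = 1892
  {Y, Z}: total = 2864
Best pair: {X, Z} with total 1569.

{X, Z}, total 1569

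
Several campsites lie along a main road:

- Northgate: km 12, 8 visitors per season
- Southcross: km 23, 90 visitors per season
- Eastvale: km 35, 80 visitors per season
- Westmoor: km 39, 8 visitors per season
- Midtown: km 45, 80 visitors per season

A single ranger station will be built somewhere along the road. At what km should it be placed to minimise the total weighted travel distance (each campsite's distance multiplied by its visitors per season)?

For a sum of weighted absolute distances on a line, the optimum is the weighted median (not the mean). Total weight W = 266; half-weight = 133.
Sort by position and accumulate weight:
  km 12 (Northgate, w=8) → cum 8
  km 23 (Southcross, w=90) → cum 98
  km 35 (Eastvale, w=80) → cum 178  ≥ 133 → median here
  km 39 (Westmoor, w=8) → cum 186
  km 45 (Midtown, w=80) → cum 266
Optimal location: km 35.

x = 35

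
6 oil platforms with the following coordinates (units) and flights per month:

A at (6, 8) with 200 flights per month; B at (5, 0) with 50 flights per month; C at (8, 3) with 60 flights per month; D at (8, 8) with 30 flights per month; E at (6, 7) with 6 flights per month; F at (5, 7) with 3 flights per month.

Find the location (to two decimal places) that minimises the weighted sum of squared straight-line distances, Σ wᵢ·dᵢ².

(6.36, 5.97)

The minimiser of Σwᵢ‖p−pᵢ‖² is the weighted centroid p* = (Σwᵢpᵢ)/(Σwᵢ).
Σwᵢ = 349.
Σwᵢxᵢ = 200·6 + 50·5 + 60·8 + 30·8 + 6·6 + 3·5 = 2221.
Σwᵢyᵢ = 200·8 + 50·0 + 60·3 + 30·8 + 6·7 + 3·7 = 2083.
x* = 2221/349 = 6.36, y* = 2083/349 = 5.97.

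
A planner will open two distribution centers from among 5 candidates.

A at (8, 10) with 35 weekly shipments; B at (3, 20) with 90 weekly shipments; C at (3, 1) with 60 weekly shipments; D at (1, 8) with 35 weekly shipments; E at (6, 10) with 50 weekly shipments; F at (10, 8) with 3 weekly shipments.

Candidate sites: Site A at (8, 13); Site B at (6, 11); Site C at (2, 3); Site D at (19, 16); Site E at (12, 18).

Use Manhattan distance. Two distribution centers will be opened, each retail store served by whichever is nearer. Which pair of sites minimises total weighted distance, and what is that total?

{Site B, Site C}, total 1646

Evaluate every pair (each demand assigned to the nearer of the two):
  {Site B, Site C}: total = 1646
  {Site A, Site C}: total = 1846
  {Site B, Site E}: total = 2226
  {Site A, Site B}: total = 2316
  {Site B, Site D}: total = 2316
  {Site C, Site E}: total = 2386
  {Site A, Site E}: total = 2806
  {Site A, Site D}: total = 2896
  {Site C, Site D}: total = 3054
  {Site D, Site E}: total = 4441
Best pair: {Site B, Site C} with total 1646.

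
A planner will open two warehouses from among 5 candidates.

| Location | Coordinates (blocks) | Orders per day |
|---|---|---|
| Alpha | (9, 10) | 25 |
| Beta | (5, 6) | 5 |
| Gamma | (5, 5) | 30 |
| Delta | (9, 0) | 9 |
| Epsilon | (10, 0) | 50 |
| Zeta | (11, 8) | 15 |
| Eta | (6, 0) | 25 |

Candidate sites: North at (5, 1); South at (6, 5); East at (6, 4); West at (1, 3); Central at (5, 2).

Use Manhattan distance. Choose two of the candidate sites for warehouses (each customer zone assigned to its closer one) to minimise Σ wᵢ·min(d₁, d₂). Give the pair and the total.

{North, South}, total 755

Evaluate every pair (each demand assigned to the nearer of the two):
  {North, South}: total = 755
  {North, East}: total = 830
  {South, Central}: total = 839
  {East, Central}: total = 914
  {South, East}: total = 923
  {North, Central}: total = 985
  {East, West}: total = 998
  {South, West}: total = 1007
  {North, West}: total = 1060
  {West, Central}: total = 1069
Best pair: {North, South} with total 755.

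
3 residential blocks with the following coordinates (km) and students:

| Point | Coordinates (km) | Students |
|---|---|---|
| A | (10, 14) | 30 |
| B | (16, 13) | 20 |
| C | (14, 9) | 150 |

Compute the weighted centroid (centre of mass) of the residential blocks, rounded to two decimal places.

The minimiser of Σwᵢ‖p−pᵢ‖² is the weighted centroid p* = (Σwᵢpᵢ)/(Σwᵢ).
Σwᵢ = 200.
Σwᵢxᵢ = 30·10 + 20·16 + 150·14 = 2720.
Σwᵢyᵢ = 30·14 + 20·13 + 150·9 = 2030.
x* = 2720/200 = 13.60, y* = 2030/200 = 10.15.

(13.60, 10.15)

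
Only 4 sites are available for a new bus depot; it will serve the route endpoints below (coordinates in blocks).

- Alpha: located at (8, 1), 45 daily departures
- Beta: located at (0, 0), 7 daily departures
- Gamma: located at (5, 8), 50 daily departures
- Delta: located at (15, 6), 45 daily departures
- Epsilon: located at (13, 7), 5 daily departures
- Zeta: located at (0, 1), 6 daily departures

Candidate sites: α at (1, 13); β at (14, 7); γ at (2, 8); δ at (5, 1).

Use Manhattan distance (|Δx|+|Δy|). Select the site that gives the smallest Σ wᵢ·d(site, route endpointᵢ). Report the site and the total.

Total weighted distance at each candidate:
  α (1, 13): total = 2516
  β (14, 7): total = 1402
  γ (2, 8): total = 1594
  δ (5, 1): total = 1302
Minimum is at δ with total 1302 blocks.

δ, total 1302 blocks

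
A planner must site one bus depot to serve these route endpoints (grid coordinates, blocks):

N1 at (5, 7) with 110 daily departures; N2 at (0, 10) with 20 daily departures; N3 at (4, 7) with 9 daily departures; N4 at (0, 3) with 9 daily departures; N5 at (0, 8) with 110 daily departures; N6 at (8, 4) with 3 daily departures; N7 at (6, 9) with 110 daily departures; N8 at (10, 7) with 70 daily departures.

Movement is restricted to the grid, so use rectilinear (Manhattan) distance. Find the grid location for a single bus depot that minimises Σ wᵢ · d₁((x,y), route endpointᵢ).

Manhattan distance separates: Σwᵢ(|x−xᵢ|+|y−yᵢ|) = Σwᵢ|x−xᵢ| + Σwᵢ|y−yᵢ|, so x and y are optimised independently as 1-D weighted medians.
Total weight W = 441; half = 220.5.
x-coordinate, sorted with cumulative weight:
  x=0 (N2, w=20) cum 20
  x=0 (N4, w=9) cum 29
  x=0 (N5, w=110) cum 139
  x=4 (N3, w=9) cum 148
  x=5 (N1, w=110) cum 258  ← median
  x=6 (N7, w=110) cum 368
  x=8 (N6, w=3) cum 371
  x=10 (N8, w=70) cum 441
⇒ x* = 5
y-coordinate, sorted with cumulative weight:
  y=3 (N4, w=9) cum 9
  y=4 (N6, w=3) cum 12
  y=7 (N1, w=110) cum 122
  y=7 (N3, w=9) cum 131
  y=7 (N8, w=70) cum 201
  y=8 (N5, w=110) cum 311  ← median
  y=9 (N7, w=110) cum 421
  y=10 (N2, w=20) cum 441
⇒ y* = 8

(5, 8)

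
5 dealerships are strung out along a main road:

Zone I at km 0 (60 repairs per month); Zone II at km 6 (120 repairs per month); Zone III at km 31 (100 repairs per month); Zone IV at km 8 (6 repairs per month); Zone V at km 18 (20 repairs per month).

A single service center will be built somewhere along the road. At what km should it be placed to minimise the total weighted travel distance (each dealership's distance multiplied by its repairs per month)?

For a sum of weighted absolute distances on a line, the optimum is the weighted median (not the mean). Total weight W = 306; half-weight = 153.
Sort by position and accumulate weight:
  km 0 (Zone I, w=60) → cum 60
  km 6 (Zone II, w=120) → cum 180  ≥ 153 → median here
  km 8 (Zone IV, w=6) → cum 186
  km 18 (Zone V, w=20) → cum 206
  km 31 (Zone III, w=100) → cum 306
Optimal location: km 6.

x = 6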